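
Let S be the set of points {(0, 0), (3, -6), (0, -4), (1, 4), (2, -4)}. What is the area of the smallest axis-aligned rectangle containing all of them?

x ranges over [0, 3], width 3.
y ranges over [-6, 4], height 10.
Area = 3 × 10 = 30.

30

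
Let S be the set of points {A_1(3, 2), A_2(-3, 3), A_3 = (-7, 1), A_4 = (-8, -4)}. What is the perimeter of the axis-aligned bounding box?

Width = max x − min x = 3 − (-8) = 11.
Height = max y − min y = 3 − (-4) = 7.
Perimeter = 2(11 + 7) = 36.

36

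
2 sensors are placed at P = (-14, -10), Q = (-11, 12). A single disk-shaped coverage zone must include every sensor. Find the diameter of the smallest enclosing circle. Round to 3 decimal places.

The smallest circle enclosing two points has them as diameter endpoints.
Centre = midpoint = (-12.5, 1); r² = |PQ|²/4 = 493/4 = 123.25.
Diameter = 2r = 2√(123.25) ≈ 22.204.

22.204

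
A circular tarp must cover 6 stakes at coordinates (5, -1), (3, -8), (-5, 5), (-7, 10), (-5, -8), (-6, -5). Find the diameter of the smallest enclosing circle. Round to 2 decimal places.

A smallest enclosing disk is always determined by at most three of the input points on its boundary.
The farthest pair is (3, -8)–(-7, 10) with squared distance 424. The circle on this segment as diameter has centre (-2, 1) and r² = 424/4 = 106.
Check (5, -1): distance² to centre = 53 ≤ 106, so it lies inside.
All remaining points lie in this disk, and no smaller disk contains both endpoints, so this is the minimum enclosing circle.
Diameter = 2r = 2√106 ≈ 20.59.

20.59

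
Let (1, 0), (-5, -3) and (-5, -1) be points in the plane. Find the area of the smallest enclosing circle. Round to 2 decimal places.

Call the three points A, B, C in the order given.
Side lengths²: AB² = 45, AC² = 37, BC² = 4.
Since AB² = 45 ≥ 37 + 4 = 41, the angle opposite AB is not acute, so the smallest enclosing circle has AB as diameter.
Centre = midpoint of AB = (-2, -1.5), r² = 45/4 = 11.25.
Area = π·r² = π·11.25 ≈ 35.34.

35.34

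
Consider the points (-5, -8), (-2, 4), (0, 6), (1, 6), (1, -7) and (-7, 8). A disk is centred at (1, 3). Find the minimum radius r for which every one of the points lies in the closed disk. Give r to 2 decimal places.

12.53

The required radius is the distance from (1, 3) to the farthest point.
Squared distances: 157, 10, 10, 9, 100, 89.
Maximum is 157, attained at (-5, -8).
r = √157 ≈ 12.53.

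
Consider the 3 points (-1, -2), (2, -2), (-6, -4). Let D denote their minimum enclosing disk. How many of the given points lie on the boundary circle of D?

Call the three points A, B, C in the order given.
Side lengths²: AB² = 9, AC² = 29, BC² = 68.
Since BC² = 68 ≥ 29 + 9 = 38, the angle opposite BC is not acute, so the smallest enclosing circle has BC as diameter.
Centre = midpoint of BC = (-2, -3), r² = 68/4 = 17.
The points at distance exactly r from the centre are (2, -2), (-6, -4) — 2 points.

2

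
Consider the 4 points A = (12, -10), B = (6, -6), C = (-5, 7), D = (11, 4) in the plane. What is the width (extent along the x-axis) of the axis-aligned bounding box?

max x = 12, min x = -5, so width = 17.

17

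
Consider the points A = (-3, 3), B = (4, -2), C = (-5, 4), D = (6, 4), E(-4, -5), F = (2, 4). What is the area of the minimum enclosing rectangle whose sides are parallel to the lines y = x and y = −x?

In coordinates u = x + y, v = x − y the rectangle is axis-aligned; the map (x,y)→(u,v) scales areas by 2.
u-values: 0, 2, -1, 10, -9, 6; range = 10 − (-9) = 19.
v-values: -6, 6, -9, 2, 1, -2; range = 6 − (-9) = 15.
Area = (19 × 15) / 2 = 142.5.

142.5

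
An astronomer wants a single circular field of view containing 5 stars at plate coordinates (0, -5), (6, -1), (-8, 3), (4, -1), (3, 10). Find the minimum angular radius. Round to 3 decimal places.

7.835

A smallest enclosing disk is always determined by at most three of the input points on its boundary.
The minimum enclosing circle is determined by three boundary points: (0, -5), (-8, 3), (3, 10).
Their circumcentre is (-1/6, 17/6) with r² = 1105/18.
The farthest remaining point (6, -1) is at distance² 949/18 ≤ 1105/18.
r = √(1105/18) ≈ 7.835.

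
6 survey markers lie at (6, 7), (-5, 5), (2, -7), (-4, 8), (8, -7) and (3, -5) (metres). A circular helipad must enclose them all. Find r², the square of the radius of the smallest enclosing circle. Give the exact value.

The farthest pair is (-4, 8)–(8, -7) with squared distance 369. The circle on this segment as diameter has centre (2, 0.5) and r² = 369/4 = 92.25.
Check (6, 7): distance² to centre = 58.25 ≤ 92.25, so it lies inside.
All remaining points lie in this disk, and no smaller disk contains both endpoints, so this is the minimum enclosing circle.

92.25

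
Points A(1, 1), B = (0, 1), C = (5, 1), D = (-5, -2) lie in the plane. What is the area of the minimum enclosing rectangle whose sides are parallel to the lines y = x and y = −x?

In coordinates u = x + y, v = x − y the rectangle is axis-aligned; the map (x,y)→(u,v) scales areas by 2.
u-values: 2, 1, 6, -7; range = 6 − (-7) = 13.
v-values: 0, -1, 4, -3; range = 4 − (-3) = 7.
Area = (13 × 7) / 2 = 45.5.

45.5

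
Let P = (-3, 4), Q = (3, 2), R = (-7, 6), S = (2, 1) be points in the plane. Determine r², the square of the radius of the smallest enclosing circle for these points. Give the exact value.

29

The minimum enclosing circle of a finite set is fixed by two of the points (as a diameter) or three (as a circumcircle).
The farthest pair is Q–R with squared distance 116. The circle on this segment as diameter has centre (-2, 4) and r² = 116/4 = 29.
Check P: distance² to centre = 1 ≤ 29, so it lies inside.
All remaining points lie in this disk, and no smaller disk contains both endpoints, so this is the minimum enclosing circle.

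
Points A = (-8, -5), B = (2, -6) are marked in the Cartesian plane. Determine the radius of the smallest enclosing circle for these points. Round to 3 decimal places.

The smallest circle enclosing two points has them as diameter endpoints.
Centre = midpoint = (-3, -5.5); r² = |AB|²/4 = 101/4 = 25.25.
r = √(25.25) ≈ 5.025.

5.025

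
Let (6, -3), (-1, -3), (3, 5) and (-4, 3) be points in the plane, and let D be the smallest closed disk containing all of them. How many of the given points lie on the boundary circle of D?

2

The farthest pair is (6, -3)–(-4, 3) with squared distance 136. The circle on this segment as diameter has centre (1, 0) and r² = 136/4 = 34.
Check (-1, -3): distance² to centre = 13 ≤ 34, so it lies inside.
All remaining points lie in this disk, and no smaller disk contains both endpoints, so this is the minimum enclosing circle.
The points at distance exactly r from the centre are (6, -3), (-4, 3) — 2 points.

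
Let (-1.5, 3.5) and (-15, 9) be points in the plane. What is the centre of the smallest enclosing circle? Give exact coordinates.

(-8.25, 6.25)

The smallest circle enclosing two points has them as diameter endpoints.
Centre = midpoint = (-8.25, 6.25); r² = |(-1.5, 3.5)−(-15, 9)|²/4 = 212.5/4 = 53.125.
Centre = (-8.25, 6.25).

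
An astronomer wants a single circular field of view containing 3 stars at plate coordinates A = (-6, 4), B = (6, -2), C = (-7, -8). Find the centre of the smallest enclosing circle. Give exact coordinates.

Side lengths²: AB² = 180, AC² = 145, BC² = 205.
Since BC² = 205 < 180 + 145 = 325, the triangle is acute, so the smallest enclosing circle is the circumcircle.
Circumcentre = (-1.7, -2.4), r² = 59.45.
Centre = (-1.7, -2.4).

(-1.7, -2.4)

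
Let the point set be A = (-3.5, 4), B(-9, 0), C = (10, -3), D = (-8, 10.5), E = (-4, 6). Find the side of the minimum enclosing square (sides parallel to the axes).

The bounding box has width 19 and height 13.5.
An axis-aligned square enclosing the set must have side ≥ max(width, height).
So the minimum side is max(19, 13.5) = 19.

19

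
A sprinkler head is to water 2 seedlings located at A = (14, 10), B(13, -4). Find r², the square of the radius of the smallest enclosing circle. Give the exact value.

The smallest circle enclosing two points has them as diameter endpoints.
Centre = midpoint = (13.5, 3); r² = |AB|²/4 = 197/4 = 49.25.

49.25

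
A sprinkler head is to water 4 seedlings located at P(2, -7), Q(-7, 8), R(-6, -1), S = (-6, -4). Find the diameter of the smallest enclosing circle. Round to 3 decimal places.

17.493

The farthest pair is P–Q with squared distance 306. The circle on this segment as diameter has centre (-2.5, 0.5) and r² = 306/4 = 76.5.
Check R: distance² to centre = 14.5 ≤ 76.5, so it lies inside.
All remaining points lie in this disk, and no smaller disk contains both endpoints, so this is the minimum enclosing circle.
Diameter = 2r = 2√(76.5) ≈ 17.493.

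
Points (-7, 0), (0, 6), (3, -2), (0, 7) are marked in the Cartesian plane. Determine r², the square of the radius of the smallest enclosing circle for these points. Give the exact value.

The minimum enclosing circle of a finite set is fixed by two of the points (as a diameter) or three (as a circumcircle).
The minimum enclosing circle is determined by three boundary points: (-7, 0), (3, -2), (0, 7).
Their circumcentre is (-1.5, 1.5) with r² = 32.5.
The farthest remaining point (0, 6) is at distance² 22.5 ≤ 32.5.

32.5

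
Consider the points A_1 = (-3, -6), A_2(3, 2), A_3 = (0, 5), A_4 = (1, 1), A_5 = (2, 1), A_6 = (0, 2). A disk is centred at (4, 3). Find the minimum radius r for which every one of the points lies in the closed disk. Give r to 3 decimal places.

The required radius is the distance from (4, 3) to the farthest point.
Squared distances: 130, 2, 20, 13, 8, 17.
Maximum is 130, attained at A_1.
r = √130 ≈ 11.402.

11.402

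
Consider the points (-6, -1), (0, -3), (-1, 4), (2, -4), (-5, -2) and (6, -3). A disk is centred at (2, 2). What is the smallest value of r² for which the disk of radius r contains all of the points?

73

The required radius is the distance from (2, 2) to the farthest point.
Squared distances: 73, 29, 13, 36, 65, 41.
Maximum is 73, attained at (-6, -1).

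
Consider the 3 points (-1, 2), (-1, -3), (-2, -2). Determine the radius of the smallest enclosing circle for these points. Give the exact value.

Call the three points A, B, C in the order given.
Side lengths²: AB² = 25, AC² = 17, BC² = 2.
Since AB² = 25 ≥ 17 + 2 = 19, the angle opposite AB is not acute, so the smallest enclosing circle has AB as diameter.
Centre = midpoint of AB = (-1, -0.5), r² = 25/4 = 6.25.
r = √(6.25) = 2.5.

2.5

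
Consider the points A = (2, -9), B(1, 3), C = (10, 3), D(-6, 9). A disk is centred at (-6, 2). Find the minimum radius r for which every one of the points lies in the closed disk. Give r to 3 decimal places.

The required radius is the distance from (-6, 2) to the farthest point.
Squared distances: 185, 50, 257, 49.
Maximum is 257, attained at C.
r = √257 ≈ 16.031.

16.031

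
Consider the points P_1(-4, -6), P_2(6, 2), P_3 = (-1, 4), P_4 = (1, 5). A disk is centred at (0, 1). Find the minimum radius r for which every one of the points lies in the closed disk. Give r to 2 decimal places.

The required radius is the distance from (0, 1) to the farthest point.
Squared distances: 65, 37, 10, 17.
Maximum is 65, attained at P_1.
r = √65 ≈ 8.06.

8.06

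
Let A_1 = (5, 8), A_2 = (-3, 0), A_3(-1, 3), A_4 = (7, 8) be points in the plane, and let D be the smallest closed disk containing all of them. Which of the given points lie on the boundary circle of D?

The minimum enclosing circle of a finite set is fixed by two of the points (as a diameter) or three (as a circumcircle).
The farthest pair is A_2–A_4 with squared distance 164. The circle on this segment as diameter has centre (2, 4) and r² = 164/4 = 41.
Check A_1: distance² to centre = 25 ≤ 41, so it lies inside.
All remaining points lie in this disk, and no smaller disk contains both endpoints, so this is the minimum enclosing circle.
The points at distance exactly r from the centre are A_2, A_4 — 2 points.

A_2, A_4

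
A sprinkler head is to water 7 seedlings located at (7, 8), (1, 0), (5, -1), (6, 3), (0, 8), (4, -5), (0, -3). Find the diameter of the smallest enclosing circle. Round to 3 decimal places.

By Welzl's lemma the MEC is supported by two points (diametrically opposite) or three points (on a circumcircle).
The minimum enclosing circle is determined by three boundary points: (7, 8), (0, 8), (4, -5).
Their circumcentre is (3.5, 51/26) with r² = 16465/338.
The farthest remaining point (0, -3) is at distance² 12461/338 ≤ 16465/338.
Diameter = 2r = 2√(16465/338) ≈ 13.959.

13.959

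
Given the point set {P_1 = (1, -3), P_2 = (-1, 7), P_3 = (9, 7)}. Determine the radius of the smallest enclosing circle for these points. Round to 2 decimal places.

6.53

Side lengths²: P_1P_2² = 104, P_1P_3² = 164, P_2P_3² = 100.
Since P_1P_3² = 164 < 104 + 100 = 204, the triangle is acute, so the smallest enclosing circle is the circumcircle.
Circumcentre = (4, 2.8), r² = 42.64.
r = √(42.64) ≈ 6.53.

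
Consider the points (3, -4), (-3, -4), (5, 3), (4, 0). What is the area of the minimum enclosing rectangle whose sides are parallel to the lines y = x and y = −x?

45

In coordinates u = x + y, v = x − y the rectangle is axis-aligned; the map (x,y)→(u,v) scales areas by 2.
u-values: -1, -7, 8, 4; range = 8 − (-7) = 15.
v-values: 7, 1, 2, 4; range = 7 − 1 = 6.
Area = (15 × 6) / 2 = 45.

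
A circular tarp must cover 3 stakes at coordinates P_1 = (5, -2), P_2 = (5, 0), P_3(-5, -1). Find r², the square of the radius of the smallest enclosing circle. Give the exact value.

Side lengths²: P_1P_2² = 4, P_1P_3² = 101, P_2P_3² = 101.
Since P_2P_3² = 101 < 101 + 4 = 105, the triangle is acute, so the smallest enclosing circle is the circumcircle.
Circumcentre = (0.05, -1), r² = 25.5025.

25.5025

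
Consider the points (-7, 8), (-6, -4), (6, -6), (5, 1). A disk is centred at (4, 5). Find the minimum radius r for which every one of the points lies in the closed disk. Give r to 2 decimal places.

13.45

The required radius is the distance from (4, 5) to the farthest point.
Squared distances: 130, 181, 125, 17.
Maximum is 181, attained at (-6, -4).
r = √181 ≈ 13.45.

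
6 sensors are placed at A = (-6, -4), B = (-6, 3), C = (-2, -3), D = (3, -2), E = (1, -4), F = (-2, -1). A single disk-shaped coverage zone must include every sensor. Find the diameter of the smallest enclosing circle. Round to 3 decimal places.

The minimum enclosing circle is determined by three boundary points: A, B, D.
Their circumcentre is (-37/18, -0.5) with r² = 4505/162.
The farthest remaining point E is at distance² 3497/162 ≤ 4505/162.
Diameter = 2r = 2√(4505/162) ≈ 10.547.

10.547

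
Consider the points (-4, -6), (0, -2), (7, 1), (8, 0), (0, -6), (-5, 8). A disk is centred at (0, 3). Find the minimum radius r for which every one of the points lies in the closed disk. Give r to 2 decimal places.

9.85

The required radius is the distance from (0, 3) to the farthest point.
Squared distances: 97, 25, 53, 73, 81, 50.
Maximum is 97, attained at (-4, -6).
r = √97 ≈ 9.85.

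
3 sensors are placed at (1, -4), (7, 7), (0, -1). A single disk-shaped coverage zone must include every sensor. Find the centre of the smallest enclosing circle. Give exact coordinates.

Call the three points A, B, C in the order given.
Side lengths²: AB² = 157, AC² = 10, BC² = 113.
Since AB² = 157 ≥ 113 + 10 = 123, the angle opposite AB is not acute, so the smallest enclosing circle has AB as diameter.
Centre = midpoint of AB = (4, 1.5), r² = 157/4 = 39.25.
Centre = (4, 1.5).

(4, 1.5)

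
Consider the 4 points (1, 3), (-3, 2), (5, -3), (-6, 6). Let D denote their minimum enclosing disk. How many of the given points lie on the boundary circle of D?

2

The minimum enclosing circle of a finite set is fixed by two of the points (as a diameter) or three (as a circumcircle).
The farthest pair is (5, -3)–(-6, 6) with squared distance 202. The circle on this segment as diameter has centre (-0.5, 1.5) and r² = 202/4 = 50.5.
Check (1, 3): distance² to centre = 4.5 ≤ 50.5, so it lies inside.
All remaining points lie in this disk, and no smaller disk contains both endpoints, so this is the minimum enclosing circle.
The points at distance exactly r from the centre are (5, -3), (-6, 6) — 2 points.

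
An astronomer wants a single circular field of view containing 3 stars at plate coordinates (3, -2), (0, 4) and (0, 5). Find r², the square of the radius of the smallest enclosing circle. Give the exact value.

14.5

Call the three points A, B, C in the order given.
Side lengths²: AB² = 45, AC² = 58, BC² = 1.
Since AC² = 58 ≥ 45 + 1 = 46, the angle opposite AC is not acute, so the smallest enclosing circle has AC as diameter.
Centre = midpoint of AC = (1.5, 1.5), r² = 58/4 = 14.5.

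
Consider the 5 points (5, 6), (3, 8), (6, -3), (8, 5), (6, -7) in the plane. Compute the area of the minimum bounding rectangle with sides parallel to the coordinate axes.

75

x ranges over [3, 8], width 5.
y ranges over [-7, 8], height 15.
Area = 5 × 15 = 75.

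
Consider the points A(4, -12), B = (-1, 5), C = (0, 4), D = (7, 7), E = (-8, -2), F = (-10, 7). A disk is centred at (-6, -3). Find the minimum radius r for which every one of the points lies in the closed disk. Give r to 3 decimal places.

The required radius is the distance from (-6, -3) to the farthest point.
Squared distances: 181, 89, 85, 269, 5, 116.
Maximum is 269, attained at D.
r = √269 ≈ 16.401.

16.401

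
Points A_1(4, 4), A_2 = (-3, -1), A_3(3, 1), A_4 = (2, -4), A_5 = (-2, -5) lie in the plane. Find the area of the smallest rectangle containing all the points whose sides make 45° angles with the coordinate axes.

In coordinates u = x + y, v = x − y the rectangle is axis-aligned; the map (x,y)→(u,v) scales areas by 2.
u-values: 8, -4, 4, -2, -7; range = 8 − (-7) = 15.
v-values: 0, -2, 2, 6, 3; range = 6 − (-2) = 8.
Area = (15 × 8) / 2 = 60.

60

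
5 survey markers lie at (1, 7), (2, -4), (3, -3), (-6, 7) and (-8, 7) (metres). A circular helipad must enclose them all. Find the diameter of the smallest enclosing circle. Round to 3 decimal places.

The minimum enclosing circle of a finite set is fixed by two of the points (as a diameter) or three (as a circumcircle).
The minimum enclosing circle is determined by three boundary points: (2, -4), (3, -3), (-8, 7).
Their circumcentre is (-115/42, 73/42) with r² = 48841/882.
The farthest remaining point (1, 7) is at distance² 36745/882 ≤ 48841/882.
Diameter = 2r = 2√(48841/882) ≈ 14.883.

14.883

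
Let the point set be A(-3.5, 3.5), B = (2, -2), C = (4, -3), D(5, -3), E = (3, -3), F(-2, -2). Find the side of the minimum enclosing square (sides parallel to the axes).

The bounding box has width 8.5 and height 6.5.
An axis-aligned square enclosing the set must have side ≥ max(width, height).
So the minimum side is max(8.5, 6.5) = 8.5.

8.5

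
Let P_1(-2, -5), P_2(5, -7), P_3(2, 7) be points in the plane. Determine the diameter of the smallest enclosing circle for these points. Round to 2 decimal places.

Side lengths²: P_1P_2² = 53, P_1P_3² = 160, P_2P_3² = 205.
Since P_2P_3² = 205 < 160 + 53 = 213, the triangle is acute, so the smallest enclosing circle is the circumcircle.
Circumcentre = (147/46, -3/46), r² = 54325/1058.
Diameter = 2r = 2√(54325/1058) ≈ 14.33.

14.33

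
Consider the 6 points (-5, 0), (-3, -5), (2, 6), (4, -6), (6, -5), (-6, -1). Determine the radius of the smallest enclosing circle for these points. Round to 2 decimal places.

6.78

By Welzl's lemma the MEC is supported by two points (diametrically opposite) or three points (on a circumcircle).
The minimum enclosing circle is determined by three boundary points: (2, 6), (6, -5), (-6, -1).
Their circumcentre is (45/58, -39/58) with r² = 77405/1682.
The farthest remaining point (4, -6) is at distance² 65225/1682 ≤ 77405/1682.
r = √(77405/1682) ≈ 6.78.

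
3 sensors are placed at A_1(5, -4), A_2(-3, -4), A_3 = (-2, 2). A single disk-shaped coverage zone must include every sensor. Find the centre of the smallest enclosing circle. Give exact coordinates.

Side lengths²: A_1A_2² = 64, A_1A_3² = 85, A_2A_3² = 37.
Since A_1A_3² = 85 < 64 + 37 = 101, the triangle is acute, so the smallest enclosing circle is the circumcircle.
Circumcentre = (1, -19/12), r² = 3145/144.
Centre = (1, -19/12).

(1, -19/12)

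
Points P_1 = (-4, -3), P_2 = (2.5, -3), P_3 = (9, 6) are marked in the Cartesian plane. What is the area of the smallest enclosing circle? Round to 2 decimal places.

196.35

Side lengths²: P_1P_2² = 42.25, P_1P_3² = 250, P_2P_3² = 123.25.
Since P_1P_3² = 250 ≥ 123.25 + 42.25 = 165.5, the angle opposite P_1P_3 is not acute, so the smallest enclosing circle has P_1P_3 as diameter.
Centre = midpoint of P_1P_3 = (2.5, 1.5), r² = 250/4 = 62.5.
Area = π·r² = π·62.5 ≈ 196.35.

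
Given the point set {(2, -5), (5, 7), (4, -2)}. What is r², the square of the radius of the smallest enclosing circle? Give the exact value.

Call the three points A, B, C in the order given.
Side lengths²: AB² = 153, AC² = 13, BC² = 82.
Since AB² = 153 ≥ 82 + 13 = 95, the angle opposite AB is not acute, so the smallest enclosing circle has AB as diameter.
Centre = midpoint of AB = (3.5, 1), r² = 153/4 = 38.25.

38.25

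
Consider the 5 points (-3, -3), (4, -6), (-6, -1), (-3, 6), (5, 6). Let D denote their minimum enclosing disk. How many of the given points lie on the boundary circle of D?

By Welzl's lemma the MEC is supported by two points (diametrically opposite) or three points (on a circumcircle).
The minimum enclosing circle is determined by three boundary points: (4, -6), (-6, -1), (5, 6).
Their circumcentre is (0.9, 0.3) with r² = 49.3.
The farthest remaining point (-3, 6) is at distance² 47.7 ≤ 49.3.
The points at distance exactly r from the centre are (4, -6), (-6, -1), (5, 6) — 3 points.

3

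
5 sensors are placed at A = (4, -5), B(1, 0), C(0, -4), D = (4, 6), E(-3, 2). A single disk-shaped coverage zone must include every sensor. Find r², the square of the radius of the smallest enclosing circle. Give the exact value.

32.5

The minimum enclosing circle of a finite set is fixed by two of the points (as a diameter) or three (as a circumcircle).
The minimum enclosing circle is determined by three boundary points: A, D, E.
Their circumcentre is (2.5, 0.5) with r² = 32.5.
The farthest remaining point C is at distance² 26.5 ≤ 32.5.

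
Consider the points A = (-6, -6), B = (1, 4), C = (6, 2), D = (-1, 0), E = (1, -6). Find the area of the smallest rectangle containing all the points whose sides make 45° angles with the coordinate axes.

In coordinates u = x + y, v = x − y the rectangle is axis-aligned; the map (x,y)→(u,v) scales areas by 2.
u-values: -12, 5, 8, -1, -5; range = 8 − (-12) = 20.
v-values: 0, -3, 4, -1, 7; range = 7 − (-3) = 10.
Area = (20 × 10) / 2 = 100.

100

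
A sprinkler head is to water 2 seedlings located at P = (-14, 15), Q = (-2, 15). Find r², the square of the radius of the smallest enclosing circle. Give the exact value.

36

The smallest circle enclosing two points has them as diameter endpoints.
Centre = midpoint = (-8, 15); r² = |PQ|²/4 = 144/4 = 36.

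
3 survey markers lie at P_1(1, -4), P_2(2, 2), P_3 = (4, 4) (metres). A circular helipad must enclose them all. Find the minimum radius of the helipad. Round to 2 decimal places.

4.27

Side lengths²: P_1P_2² = 37, P_1P_3² = 73, P_2P_3² = 8.
Since P_1P_3² = 73 ≥ 37 + 8 = 45, the angle opposite P_1P_3 is not acute, so the smallest enclosing circle has P_1P_3 as diameter.
Centre = midpoint of P_1P_3 = (2.5, 0), r² = 73/4 = 18.25.
r = √(18.25) ≈ 4.27.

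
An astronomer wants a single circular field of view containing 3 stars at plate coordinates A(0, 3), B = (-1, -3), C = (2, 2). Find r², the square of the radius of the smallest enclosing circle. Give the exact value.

3145/338

Side lengths²: AB² = 37, AC² = 5, BC² = 34.
Since AB² = 37 < 34 + 5 = 39, the triangle is acute, so the smallest enclosing circle is the circumcircle.
Circumcentre = (-7/26, -1/26), r² = 3145/338.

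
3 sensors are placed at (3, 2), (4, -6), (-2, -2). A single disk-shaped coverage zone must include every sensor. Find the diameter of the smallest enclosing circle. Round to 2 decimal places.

8.46

Call the three points A, B, C in the order given.
Side lengths²: AB² = 65, AC² = 41, BC² = 52.
Since AB² = 65 < 52 + 41 = 93, the triangle is acute, so the smallest enclosing circle is the circumcircle.
Circumcentre = (49/22, -95/44), r² = 34645/1936.
Diameter = 2r = 2√(34645/1936) ≈ 8.46.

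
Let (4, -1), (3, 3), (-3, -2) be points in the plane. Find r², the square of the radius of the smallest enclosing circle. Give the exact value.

Call the three points A, B, C in the order given.
Side lengths²: AB² = 17, AC² = 50, BC² = 61.
Since BC² = 61 < 50 + 17 = 67, the triangle is acute, so the smallest enclosing circle is the circumcircle.
Circumcentre = (15/58, 11/58), r² = 25925/1682.

25925/1682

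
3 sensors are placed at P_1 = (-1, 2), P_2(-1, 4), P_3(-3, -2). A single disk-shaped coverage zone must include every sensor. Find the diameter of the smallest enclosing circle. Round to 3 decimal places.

Side lengths²: P_1P_2² = 4, P_1P_3² = 20, P_2P_3² = 40.
Since P_2P_3² = 40 ≥ 20 + 4 = 24, the angle opposite P_2P_3 is not acute, so the smallest enclosing circle has P_2P_3 as diameter.
Centre = midpoint of P_2P_3 = (-2, 1), r² = 40/4 = 10.
Diameter = 2r = 2√10 ≈ 6.325.

6.325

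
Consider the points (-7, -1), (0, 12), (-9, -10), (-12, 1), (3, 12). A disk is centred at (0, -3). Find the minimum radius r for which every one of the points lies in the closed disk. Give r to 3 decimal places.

15.297

The required radius is the distance from (0, -3) to the farthest point.
Squared distances: 53, 225, 130, 160, 234.
Maximum is 234, attained at (3, 12).
r = √234 ≈ 15.297.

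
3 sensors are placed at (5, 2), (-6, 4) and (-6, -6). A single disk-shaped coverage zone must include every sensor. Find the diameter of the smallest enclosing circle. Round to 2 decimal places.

Call the three points A, B, C in the order given.
Side lengths²: AB² = 125, AC² = 185, BC² = 100.
Since AC² = 185 < 125 + 100 = 225, the triangle is acute, so the smallest enclosing circle is the circumcircle.
Circumcentre = (-27/22, -1), r² = 23125/484.
Diameter = 2r = 2√(23125/484) ≈ 13.82.

13.82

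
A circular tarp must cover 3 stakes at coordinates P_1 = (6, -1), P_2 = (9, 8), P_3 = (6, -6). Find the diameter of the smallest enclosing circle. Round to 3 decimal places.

14.318

Side lengths²: P_1P_2² = 90, P_1P_3² = 25, P_2P_3² = 205.
Since P_2P_3² = 205 ≥ 90 + 25 = 115, the angle opposite P_2P_3 is not acute, so the smallest enclosing circle has P_2P_3 as diameter.
Centre = midpoint of P_2P_3 = (7.5, 1), r² = 205/4 = 51.25.
Diameter = 2r = 2√(51.25) ≈ 14.318.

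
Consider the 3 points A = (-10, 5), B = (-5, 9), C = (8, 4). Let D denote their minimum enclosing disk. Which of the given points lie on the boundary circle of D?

Side lengths²: AB² = 41, AC² = 325, BC² = 194.
Since AC² = 325 ≥ 194 + 41 = 235, the angle opposite AC is not acute, so the smallest enclosing circle has AC as diameter.
Centre = midpoint of AC = (-1, 4.5), r² = 325/4 = 81.25.
The points at distance exactly r from the centre are A, C — 2 points.

A, C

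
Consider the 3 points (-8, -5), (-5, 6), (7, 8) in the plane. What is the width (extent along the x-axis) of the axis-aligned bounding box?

15

max x = 7, min x = -8, so width = 15.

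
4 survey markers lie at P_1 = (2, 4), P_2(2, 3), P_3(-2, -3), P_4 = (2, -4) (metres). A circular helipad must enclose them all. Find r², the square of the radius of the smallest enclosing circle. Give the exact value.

17.265625

The minimum enclosing circle is determined by three boundary points: P_1, P_3, P_4.
Their circumcentre is (0.875, 0) with r² = 17.265625.
The farthest remaining point P_2 is at distance² 10.265625 ≤ 17.265625.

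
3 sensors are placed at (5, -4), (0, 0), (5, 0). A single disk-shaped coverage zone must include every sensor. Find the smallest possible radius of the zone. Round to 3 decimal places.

3.202

Call the three points A, B, C in the order given.
Side lengths²: AB² = 41, AC² = 16, BC² = 25.
Since AB² = 41 ≥ 25 + 16 = 41, the angle opposite AB is not acute, so the smallest enclosing circle has AB as diameter.
Centre = midpoint of AB = (2.5, -2), r² = 41/4 = 10.25.
r = √(10.25) ≈ 3.202.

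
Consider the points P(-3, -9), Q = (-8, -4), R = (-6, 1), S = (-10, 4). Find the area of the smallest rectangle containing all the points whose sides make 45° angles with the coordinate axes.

In coordinates u = x + y, v = x − y the rectangle is axis-aligned; the map (x,y)→(u,v) scales areas by 2.
u-values: -12, -12, -5, -6; range = -5 − (-12) = 7.
v-values: 6, -4, -7, -14; range = 6 − (-14) = 20.
Area = (7 × 20) / 2 = 70.

70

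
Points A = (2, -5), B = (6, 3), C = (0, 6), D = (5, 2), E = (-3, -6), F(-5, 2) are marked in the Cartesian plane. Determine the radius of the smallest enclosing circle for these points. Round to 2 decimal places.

6.52

A smallest enclosing disk is always determined by at most three of the input points on its boundary.
The minimum enclosing circle is determined by three boundary points: B, C, E.
Their circumcentre is (0.5, -0.5) with r² = 42.5.
The farthest remaining point F is at distance² 36.5 ≤ 42.5.
r = √(42.5) ≈ 6.52.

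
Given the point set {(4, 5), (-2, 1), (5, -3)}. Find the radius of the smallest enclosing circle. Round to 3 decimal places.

4.507

Call the three points A, B, C in the order given.
Side lengths²: AB² = 52, AC² = 65, BC² = 65.
Since BC² = 65 < 65 + 52 = 117, the triangle is acute, so the smallest enclosing circle is the circumcircle.
Circumcentre = (2.5, 0.75), r² = 20.3125.
r = √(20.3125) ≈ 4.507.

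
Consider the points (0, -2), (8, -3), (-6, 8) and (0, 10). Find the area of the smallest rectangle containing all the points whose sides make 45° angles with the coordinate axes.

In coordinates u = x + y, v = x − y the rectangle is axis-aligned; the map (x,y)→(u,v) scales areas by 2.
u-values: -2, 5, 2, 10; range = 10 − (-2) = 12.
v-values: 2, 11, -14, -10; range = 11 − (-14) = 25.
Area = (12 × 25) / 2 = 150.

150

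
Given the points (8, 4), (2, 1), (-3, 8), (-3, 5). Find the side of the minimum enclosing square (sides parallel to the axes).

11

The bounding box has width 11 and height 7.
An axis-aligned square enclosing the set must have side ≥ max(width, height).
So the minimum side is max(11, 7) = 11.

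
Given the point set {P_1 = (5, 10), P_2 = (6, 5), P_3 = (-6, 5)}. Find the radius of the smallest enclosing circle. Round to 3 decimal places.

6.161

Side lengths²: P_1P_2² = 26, P_1P_3² = 146, P_2P_3² = 144.
Since P_1P_3² = 146 < 144 + 26 = 170, the triangle is acute, so the smallest enclosing circle is the circumcircle.
Circumcentre = (0, 6.4), r² = 37.96.
r = √(37.96) ≈ 6.161.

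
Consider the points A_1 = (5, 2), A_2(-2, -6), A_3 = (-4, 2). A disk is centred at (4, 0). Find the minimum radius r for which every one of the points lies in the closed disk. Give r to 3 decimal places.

The required radius is the distance from (4, 0) to the farthest point.
Squared distances: 5, 72, 68.
Maximum is 72, attained at A_2.
r = √72 ≈ 8.485.

8.485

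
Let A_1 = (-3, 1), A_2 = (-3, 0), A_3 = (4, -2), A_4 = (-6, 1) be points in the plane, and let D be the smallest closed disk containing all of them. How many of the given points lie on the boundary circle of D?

The farthest pair is A_3–A_4 with squared distance 109. The circle on this segment as diameter has centre (-1, -0.5) and r² = 109/4 = 27.25.
Check A_1: distance² to centre = 6.25 ≤ 27.25, so it lies inside.
All remaining points lie in this disk, and no smaller disk contains both endpoints, so this is the minimum enclosing circle.
The points at distance exactly r from the centre are A_3, A_4 — 2 points.

2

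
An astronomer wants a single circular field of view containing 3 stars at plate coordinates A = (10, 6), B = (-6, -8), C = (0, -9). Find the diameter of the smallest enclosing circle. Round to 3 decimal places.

Side lengths²: AB² = 452, AC² = 325, BC² = 37.
Since AB² = 452 ≥ 325 + 37 = 362, the angle opposite AB is not acute, so the smallest enclosing circle has AB as diameter.
Centre = midpoint of AB = (2, -1), r² = 452/4 = 113.
Diameter = 2r = 2√113 ≈ 21.260.

21.260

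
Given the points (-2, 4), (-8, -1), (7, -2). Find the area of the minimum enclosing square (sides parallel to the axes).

The bounding box has width 15 and height 6.
An axis-aligned square enclosing the set must have side ≥ max(width, height).
So the minimum side is max(15, 6) = 15.
Area = 15² = 225.

225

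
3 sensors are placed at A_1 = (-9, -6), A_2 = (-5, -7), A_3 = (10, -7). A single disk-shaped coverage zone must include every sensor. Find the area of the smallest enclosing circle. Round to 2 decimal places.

284.31

Side lengths²: A_1A_2² = 17, A_1A_3² = 362, A_2A_3² = 225.
Since A_1A_3² = 362 ≥ 225 + 17 = 242, the angle opposite A_1A_3 is not acute, so the smallest enclosing circle has A_1A_3 as diameter.
Centre = midpoint of A_1A_3 = (0.5, -6.5), r² = 362/4 = 90.5.
Area = π·r² = π·90.5 ≈ 284.31.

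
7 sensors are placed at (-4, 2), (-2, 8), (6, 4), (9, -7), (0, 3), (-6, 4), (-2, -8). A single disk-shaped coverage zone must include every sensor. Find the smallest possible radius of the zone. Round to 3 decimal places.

9.410

By Welzl's lemma the MEC is supported by two points (diametrically opposite) or three points (on a circumcircle).
The minimum enclosing circle is determined by three boundary points: (-2, 8), (9, -7), (-6, 4).
Their circumcentre is (61/26, -9/26) with r² = 29929/338.
The farthest remaining point (-2, -8) is at distance² 26185/338 ≤ 29929/338.
r = √(29929/338) ≈ 9.410.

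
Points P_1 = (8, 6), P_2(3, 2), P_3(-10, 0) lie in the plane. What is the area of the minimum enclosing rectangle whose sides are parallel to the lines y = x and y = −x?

In coordinates u = x + y, v = x − y the rectangle is axis-aligned; the map (x,y)→(u,v) scales areas by 2.
u-values: 14, 5, -10; range = 14 − (-10) = 24.
v-values: 2, 1, -10; range = 2 − (-10) = 12.
Area = (24 × 12) / 2 = 144.

144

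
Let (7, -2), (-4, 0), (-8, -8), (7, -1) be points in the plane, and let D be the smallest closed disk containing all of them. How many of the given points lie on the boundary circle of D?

By Welzl's lemma the MEC is supported by two points (diametrically opposite) or three points (on a circumcircle).
The farthest pair is (-8, -8)–(7, -1) with squared distance 274. The circle on this segment as diameter has centre (-0.5, -4.5) and r² = 274/4 = 68.5.
Check (7, -2): distance² to centre = 62.5 ≤ 68.5, so it lies inside.
All remaining points lie in this disk, and no smaller disk contains both endpoints, so this is the minimum enclosing circle.
The points at distance exactly r from the centre are (-8, -8), (7, -1) — 2 points.

2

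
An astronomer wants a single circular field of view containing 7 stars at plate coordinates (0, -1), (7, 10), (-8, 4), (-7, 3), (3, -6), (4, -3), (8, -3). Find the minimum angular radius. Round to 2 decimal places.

By Welzl's lemma the MEC is supported by two points (diametrically opposite) or three points (on a circumcircle).
The minimum enclosing circle is determined by three boundary points: (7, 10), (-8, 4), (3, -6).
Their circumcentre is (10/9, 107/36) with r² = 108953/1296.
The farthest remaining point (8, -3) is at distance² 107729/1296 ≤ 108953/1296.
r = √(108953/1296) ≈ 9.17.

9.17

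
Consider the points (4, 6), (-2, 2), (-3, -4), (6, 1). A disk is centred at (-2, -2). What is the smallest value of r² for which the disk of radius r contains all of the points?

100

The required radius is the distance from (-2, -2) to the farthest point.
Squared distances: 100, 16, 5, 73.
Maximum is 100, attained at (4, 6).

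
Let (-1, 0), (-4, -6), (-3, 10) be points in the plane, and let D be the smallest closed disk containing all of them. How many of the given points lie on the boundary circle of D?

2

Call the three points A, B, C in the order given.
Side lengths²: AB² = 45, AC² = 104, BC² = 257.
Since BC² = 257 ≥ 104 + 45 = 149, the angle opposite BC is not acute, so the smallest enclosing circle has BC as diameter.
Centre = midpoint of BC = (-3.5, 2), r² = 257/4 = 64.25.
The points at distance exactly r from the centre are (-4, -6), (-3, 10) — 2 points.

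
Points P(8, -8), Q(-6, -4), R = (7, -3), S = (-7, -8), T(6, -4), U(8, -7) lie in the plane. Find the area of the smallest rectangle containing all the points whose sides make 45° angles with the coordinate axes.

171

In coordinates u = x + y, v = x − y the rectangle is axis-aligned; the map (x,y)→(u,v) scales areas by 2.
u-values: 0, -10, 4, -15, 2, 1; range = 4 − (-15) = 19.
v-values: 16, -2, 10, 1, 10, 15; range = 16 − (-2) = 18.
Area = (19 × 18) / 2 = 171.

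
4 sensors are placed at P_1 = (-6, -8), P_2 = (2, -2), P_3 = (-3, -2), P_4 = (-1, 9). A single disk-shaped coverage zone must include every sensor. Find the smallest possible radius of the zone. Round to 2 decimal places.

8.86

The minimum enclosing circle of a finite set is fixed by two of the points (as a diameter) or three (as a circumcircle).
The farthest pair is P_1–P_4 with squared distance 314. The circle on this segment as diameter has centre (-3.5, 0.5) and r² = 314/4 = 78.5.
Check P_2: distance² to centre = 36.5 ≤ 78.5, so it lies inside.
All remaining points lie in this disk, and no smaller disk contains both endpoints, so this is the minimum enclosing circle.
r = √(78.5) ≈ 8.86.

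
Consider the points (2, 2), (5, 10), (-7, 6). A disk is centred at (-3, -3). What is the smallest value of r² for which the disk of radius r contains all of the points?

233

The required radius is the distance from (-3, -3) to the farthest point.
Squared distances: 50, 233, 97.
Maximum is 233, attained at (5, 10).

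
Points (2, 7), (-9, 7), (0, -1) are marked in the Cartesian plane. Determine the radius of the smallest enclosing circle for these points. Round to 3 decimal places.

Call the three points A, B, C in the order given.
Side lengths²: AB² = 121, AC² = 68, BC² = 145.
Since BC² = 145 < 121 + 68 = 189, the triangle is acute, so the smallest enclosing circle is the circumcircle.
Circumcentre = (-3.5, 4.125), r² = 38.515625.
r = √(38.515625) ≈ 6.206.

6.206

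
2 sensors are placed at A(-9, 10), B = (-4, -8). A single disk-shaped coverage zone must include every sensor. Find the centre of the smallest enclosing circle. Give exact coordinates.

The smallest circle enclosing two points has them as diameter endpoints.
Centre = midpoint = (-6.5, 1); r² = |AB|²/4 = 349/4 = 87.25.
Centre = (-6.5, 1).

(-6.5, 1)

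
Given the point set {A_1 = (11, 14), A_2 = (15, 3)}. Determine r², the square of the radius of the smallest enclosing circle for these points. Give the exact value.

The smallest circle enclosing two points has them as diameter endpoints.
Centre = midpoint = (13, 8.5); r² = |A_1A_2|²/4 = 137/4 = 34.25.

34.25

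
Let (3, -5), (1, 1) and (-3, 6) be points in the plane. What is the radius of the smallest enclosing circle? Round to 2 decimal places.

6.26

Call the three points A, B, C in the order given.
Side lengths²: AB² = 40, AC² = 157, BC² = 41.
Since AC² = 157 ≥ 41 + 40 = 81, the angle opposite AC is not acute, so the smallest enclosing circle has AC as diameter.
Centre = midpoint of AC = (0, 0.5), r² = 157/4 = 39.25.
r = √(39.25) ≈ 6.26.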